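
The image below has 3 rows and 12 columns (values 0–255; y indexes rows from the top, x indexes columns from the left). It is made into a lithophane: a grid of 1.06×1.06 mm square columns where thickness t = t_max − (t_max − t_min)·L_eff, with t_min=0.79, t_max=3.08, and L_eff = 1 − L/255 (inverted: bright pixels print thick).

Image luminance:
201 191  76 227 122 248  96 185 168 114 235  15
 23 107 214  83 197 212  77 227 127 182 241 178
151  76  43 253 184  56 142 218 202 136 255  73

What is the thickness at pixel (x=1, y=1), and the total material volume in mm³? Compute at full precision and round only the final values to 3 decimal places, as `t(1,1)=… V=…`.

span = t_max - t_min = 3.08 - 0.79 = 2.290
L(1,1) = 107, L_eff = 1 - 107/255 = 0.580392 (inverted)
t(1,1) = 3.08 - 2.290·0.580392 = 1.751
Σt over all 3·12 pixels = 132849/1700 ≈ 78.1464706
V = pitch²·Σt = 1.06²·132849/1700 = 87.805

t(1,1)=1.751 V=87.805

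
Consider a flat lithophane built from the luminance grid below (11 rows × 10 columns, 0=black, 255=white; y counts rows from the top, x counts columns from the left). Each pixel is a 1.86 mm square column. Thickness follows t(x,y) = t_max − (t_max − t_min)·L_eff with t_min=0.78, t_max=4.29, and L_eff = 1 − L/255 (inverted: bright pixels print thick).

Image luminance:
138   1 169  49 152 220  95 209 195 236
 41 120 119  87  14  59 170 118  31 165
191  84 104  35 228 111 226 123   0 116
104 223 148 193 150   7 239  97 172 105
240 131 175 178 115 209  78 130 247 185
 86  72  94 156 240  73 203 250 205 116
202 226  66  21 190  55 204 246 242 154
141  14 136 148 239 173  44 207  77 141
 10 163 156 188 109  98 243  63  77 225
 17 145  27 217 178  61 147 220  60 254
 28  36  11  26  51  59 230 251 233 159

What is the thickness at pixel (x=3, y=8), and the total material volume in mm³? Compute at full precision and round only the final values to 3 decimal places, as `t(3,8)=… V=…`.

t(3,8)=3.368 V=1006.139

span = t_max - t_min = 4.29 - 0.78 = 3.510
L(3,8) = 188, L_eff = 1 - 188/255 = 0.262745 (inverted)
t(3,8) = 4.29 - 3.510·0.262745 = 3.368
Σt over all 11·10 pixels = 494403/1700 ≈ 290.8252941
V = pitch²·Σt = 1.86²·494403/1700 = 1006.139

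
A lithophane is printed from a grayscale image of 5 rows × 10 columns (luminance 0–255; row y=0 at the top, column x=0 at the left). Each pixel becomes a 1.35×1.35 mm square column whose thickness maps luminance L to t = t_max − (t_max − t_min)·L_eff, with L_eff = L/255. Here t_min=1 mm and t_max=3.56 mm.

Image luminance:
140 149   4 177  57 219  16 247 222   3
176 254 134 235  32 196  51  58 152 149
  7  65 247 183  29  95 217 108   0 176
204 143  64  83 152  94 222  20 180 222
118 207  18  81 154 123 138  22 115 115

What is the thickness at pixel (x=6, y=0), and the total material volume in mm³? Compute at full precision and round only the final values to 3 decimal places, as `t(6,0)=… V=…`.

span = t_max - t_min = 3.56 - 1 = 2.560
L(6,0) = 16, L_eff = 16/255 = 0.062745
t(6,0) = 3.56 - 2.560·0.062745 = 3.399
Σt over all 5·10 pixels = 115.024
V = pitch²·Σt = 1.35²·115.024 = 209.631

t(6,0)=3.399 V=209.631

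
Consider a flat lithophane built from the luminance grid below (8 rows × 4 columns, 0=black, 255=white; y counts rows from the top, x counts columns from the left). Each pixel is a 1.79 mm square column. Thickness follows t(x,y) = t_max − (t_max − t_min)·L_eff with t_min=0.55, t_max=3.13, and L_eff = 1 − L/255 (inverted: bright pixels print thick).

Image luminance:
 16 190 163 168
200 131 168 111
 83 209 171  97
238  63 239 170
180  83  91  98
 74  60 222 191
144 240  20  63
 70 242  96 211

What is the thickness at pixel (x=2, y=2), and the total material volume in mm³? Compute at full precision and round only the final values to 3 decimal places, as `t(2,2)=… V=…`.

t(2,2)=2.280 V=202.338

span = t_max - t_min = 3.13 - 0.55 = 2.580
L(2,2) = 171, L_eff = 1 - 171/255 = 0.329412 (inverted)
t(2,2) = 3.13 - 2.580·0.329412 = 2.280
Σt over all 8·4 pixels = 134193/2125 ≈ 63.1496471
V = pitch²·Σt = 1.79²·134193/2125 = 202.338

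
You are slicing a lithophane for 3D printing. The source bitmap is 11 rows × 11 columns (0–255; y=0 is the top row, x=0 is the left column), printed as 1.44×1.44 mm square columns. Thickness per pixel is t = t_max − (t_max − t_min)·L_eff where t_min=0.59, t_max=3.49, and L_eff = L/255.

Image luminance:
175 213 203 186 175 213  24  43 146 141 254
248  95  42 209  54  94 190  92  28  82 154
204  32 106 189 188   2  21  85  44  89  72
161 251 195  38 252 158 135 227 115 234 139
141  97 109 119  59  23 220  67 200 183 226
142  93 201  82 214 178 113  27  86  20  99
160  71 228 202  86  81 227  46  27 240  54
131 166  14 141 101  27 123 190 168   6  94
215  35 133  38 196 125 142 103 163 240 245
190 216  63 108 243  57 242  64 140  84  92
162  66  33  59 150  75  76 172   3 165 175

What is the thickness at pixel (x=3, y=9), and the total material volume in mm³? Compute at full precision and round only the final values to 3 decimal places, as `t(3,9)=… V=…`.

t(3,9)=2.262 V=508.959

span = t_max - t_min = 3.49 - 0.59 = 2.900
L(3,9) = 108, L_eff = 108/255 = 0.423529
t(3,9) = 3.49 - 2.900·0.423529 = 2.262
Σt over all 11·11 pixels = 1251779/5100 ≈ 245.4468627
V = pitch²·Σt = 1.44²·1251779/5100 = 508.959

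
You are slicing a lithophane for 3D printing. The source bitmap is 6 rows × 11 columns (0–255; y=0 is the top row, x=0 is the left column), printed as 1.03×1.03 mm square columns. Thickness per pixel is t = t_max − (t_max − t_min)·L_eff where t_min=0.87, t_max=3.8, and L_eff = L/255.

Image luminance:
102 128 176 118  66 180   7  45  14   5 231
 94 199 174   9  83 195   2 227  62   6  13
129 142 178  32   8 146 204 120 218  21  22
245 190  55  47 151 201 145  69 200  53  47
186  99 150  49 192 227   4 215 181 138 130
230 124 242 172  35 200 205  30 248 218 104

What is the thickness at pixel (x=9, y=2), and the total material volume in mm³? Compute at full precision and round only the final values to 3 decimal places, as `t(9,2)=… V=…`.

t(9,2)=3.559 V=166.872

span = t_max - t_min = 3.8 - 0.87 = 2.930
L(9,2) = 21, L_eff = 21/255 = 0.082353
t(9,2) = 3.8 - 2.930·0.082353 = 3.559
Σt over all 6·11 pixels = 2005483/12750 ≈ 157.2927843
V = pitch²·Σt = 1.03²·2005483/12750 = 166.872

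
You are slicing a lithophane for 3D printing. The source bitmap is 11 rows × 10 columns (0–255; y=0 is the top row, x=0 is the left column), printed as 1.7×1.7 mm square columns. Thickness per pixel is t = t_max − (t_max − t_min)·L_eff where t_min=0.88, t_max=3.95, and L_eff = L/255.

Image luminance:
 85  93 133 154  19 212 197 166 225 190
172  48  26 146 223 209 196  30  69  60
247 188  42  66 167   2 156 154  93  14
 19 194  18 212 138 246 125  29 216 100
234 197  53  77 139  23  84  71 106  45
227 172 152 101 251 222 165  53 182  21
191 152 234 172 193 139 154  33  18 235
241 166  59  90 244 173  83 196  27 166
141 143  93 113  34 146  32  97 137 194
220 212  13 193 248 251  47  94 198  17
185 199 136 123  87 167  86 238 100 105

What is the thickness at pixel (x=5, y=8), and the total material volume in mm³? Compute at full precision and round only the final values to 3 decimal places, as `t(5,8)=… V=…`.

span = t_max - t_min = 3.95 - 0.88 = 3.070
L(5,8) = 146, L_eff = 146/255 = 0.572549
t(5,8) = 3.95 - 3.070·0.572549 = 2.192
Σt over all 11·10 pixels = 6576367/25500 ≈ 257.8967451
V = pitch²·Σt = 1.7²·6576367/25500 = 745.322

t(5,8)=2.192 V=745.322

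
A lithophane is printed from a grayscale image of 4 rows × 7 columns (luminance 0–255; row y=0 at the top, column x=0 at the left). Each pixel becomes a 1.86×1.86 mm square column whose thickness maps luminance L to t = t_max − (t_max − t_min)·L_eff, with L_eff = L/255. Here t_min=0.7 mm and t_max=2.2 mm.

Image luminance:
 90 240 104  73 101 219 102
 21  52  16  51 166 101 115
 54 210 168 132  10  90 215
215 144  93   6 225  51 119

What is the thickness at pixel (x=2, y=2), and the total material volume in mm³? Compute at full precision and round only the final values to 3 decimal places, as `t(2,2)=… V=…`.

t(2,2)=1.212 V=148.335

span = t_max - t_min = 2.2 - 0.7 = 1.500
L(2,2) = 168, L_eff = 168/255 = 0.658824
t(2,2) = 2.2 - 1.500·0.658824 = 1.212
Σt over all 4·7 pixels = 7289/170 ≈ 42.8764706
V = pitch²·Σt = 1.86²·7289/170 = 148.335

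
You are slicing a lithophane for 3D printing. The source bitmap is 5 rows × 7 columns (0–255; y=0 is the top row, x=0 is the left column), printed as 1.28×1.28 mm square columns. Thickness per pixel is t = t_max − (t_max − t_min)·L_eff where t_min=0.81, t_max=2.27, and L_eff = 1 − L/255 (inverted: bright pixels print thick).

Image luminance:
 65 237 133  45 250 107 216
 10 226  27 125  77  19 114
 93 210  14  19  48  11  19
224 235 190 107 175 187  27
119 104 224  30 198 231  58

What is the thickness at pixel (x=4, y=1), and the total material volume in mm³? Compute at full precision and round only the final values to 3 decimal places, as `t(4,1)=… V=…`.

t(4,1)=1.251 V=85.603

span = t_max - t_min = 2.27 - 0.81 = 1.460
L(4,1) = 77, L_eff = 1 - 77/255 = 0.698039 (inverted)
t(4,1) = 2.27 - 1.460·0.698039 = 1.251
Σt over all 5·7 pixels = 1332329/25500 ≈ 52.2481961
V = pitch²·Σt = 1.28²·1332329/25500 = 85.603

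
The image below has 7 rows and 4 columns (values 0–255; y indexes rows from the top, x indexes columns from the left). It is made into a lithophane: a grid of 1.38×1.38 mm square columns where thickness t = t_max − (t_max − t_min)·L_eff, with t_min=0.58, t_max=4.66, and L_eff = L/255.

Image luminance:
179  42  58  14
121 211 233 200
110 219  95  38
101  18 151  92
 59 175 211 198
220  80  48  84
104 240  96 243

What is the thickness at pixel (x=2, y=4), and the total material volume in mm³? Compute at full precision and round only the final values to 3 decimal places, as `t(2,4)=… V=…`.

span = t_max - t_min = 4.66 - 0.58 = 4.080
L(2,4) = 211, L_eff = 211/255 = 0.827451
t(2,4) = 4.66 - 4.080·0.827451 = 1.284
Σt over all 7·4 pixels = 72.24
V = pitch²·Σt = 1.38²·72.24 = 137.574

t(2,4)=1.284 V=137.574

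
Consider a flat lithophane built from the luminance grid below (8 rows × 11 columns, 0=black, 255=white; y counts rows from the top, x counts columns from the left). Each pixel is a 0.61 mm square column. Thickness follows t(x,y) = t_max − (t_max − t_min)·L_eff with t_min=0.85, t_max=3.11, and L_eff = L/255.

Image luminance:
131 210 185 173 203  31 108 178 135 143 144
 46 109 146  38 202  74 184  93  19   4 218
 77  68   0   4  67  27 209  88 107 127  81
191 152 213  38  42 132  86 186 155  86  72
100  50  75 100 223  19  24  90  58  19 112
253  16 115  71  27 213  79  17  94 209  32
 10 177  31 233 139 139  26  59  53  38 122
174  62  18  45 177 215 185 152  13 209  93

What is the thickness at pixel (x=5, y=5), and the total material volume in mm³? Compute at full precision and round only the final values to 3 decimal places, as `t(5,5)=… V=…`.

span = t_max - t_min = 3.11 - 0.85 = 2.260
L(5,5) = 213, L_eff = 213/255 = 0.835294
t(5,5) = 3.11 - 2.260·0.835294 = 1.222
Σt over all 8·11 pixels = 405516/2125 ≈ 190.8310588
V = pitch²·Σt = 0.61²·405516/2125 = 71.008

t(5,5)=1.222 V=71.008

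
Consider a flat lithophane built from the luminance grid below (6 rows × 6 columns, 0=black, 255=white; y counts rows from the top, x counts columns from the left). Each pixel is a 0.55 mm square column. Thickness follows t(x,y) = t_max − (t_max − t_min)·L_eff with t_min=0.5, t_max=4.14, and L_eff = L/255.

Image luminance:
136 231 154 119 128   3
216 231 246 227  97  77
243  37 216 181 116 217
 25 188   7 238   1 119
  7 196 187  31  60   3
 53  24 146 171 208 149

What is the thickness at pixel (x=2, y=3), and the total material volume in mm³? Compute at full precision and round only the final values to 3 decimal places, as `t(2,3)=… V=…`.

t(2,3)=4.040 V=24.842

span = t_max - t_min = 4.14 - 0.5 = 3.640
L(2,3) = 7, L_eff = 7/255 = 0.027451
t(2,3) = 4.14 - 3.640·0.027451 = 4.040
Σt over all 6·6 pixels = 523522/6375 ≈ 82.1210980
V = pitch²·Σt = 0.55²·523522/6375 = 24.842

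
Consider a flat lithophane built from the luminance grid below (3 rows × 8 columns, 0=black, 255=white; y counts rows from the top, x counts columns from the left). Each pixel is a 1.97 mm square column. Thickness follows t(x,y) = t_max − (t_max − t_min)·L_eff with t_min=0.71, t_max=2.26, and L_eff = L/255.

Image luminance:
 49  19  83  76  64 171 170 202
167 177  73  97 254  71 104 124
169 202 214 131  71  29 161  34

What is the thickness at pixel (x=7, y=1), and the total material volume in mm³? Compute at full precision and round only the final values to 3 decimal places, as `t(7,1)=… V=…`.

span = t_max - t_min = 2.26 - 0.71 = 1.550
L(7,1) = 124, L_eff = 124/255 = 0.486275
t(7,1) = 2.26 - 1.550·0.486275 = 1.506
Σt over all 3·8 pixels = 46588/1275 ≈ 36.5396078
V = pitch²·Σt = 1.97²·46588/1275 = 141.807

t(7,1)=1.506 V=141.807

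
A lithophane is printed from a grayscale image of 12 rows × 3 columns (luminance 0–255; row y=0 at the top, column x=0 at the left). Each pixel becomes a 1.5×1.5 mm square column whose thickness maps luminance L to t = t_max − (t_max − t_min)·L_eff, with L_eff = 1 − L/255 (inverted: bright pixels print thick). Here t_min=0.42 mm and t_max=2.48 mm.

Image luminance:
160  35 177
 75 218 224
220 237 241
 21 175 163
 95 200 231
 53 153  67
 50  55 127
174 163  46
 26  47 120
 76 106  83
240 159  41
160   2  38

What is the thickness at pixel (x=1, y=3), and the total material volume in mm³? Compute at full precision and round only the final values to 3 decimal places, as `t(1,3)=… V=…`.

t(1,3)=1.834 V=115.051

span = t_max - t_min = 2.48 - 0.42 = 2.060
L(1,3) = 175, L_eff = 1 - 175/255 = 0.313725 (inverted)
t(1,3) = 2.48 - 2.060·0.313725 = 1.834
Σt over all 12·3 pixels = 108659/2125 ≈ 51.1336471
V = pitch²·Σt = 1.5²·108659/2125 = 115.051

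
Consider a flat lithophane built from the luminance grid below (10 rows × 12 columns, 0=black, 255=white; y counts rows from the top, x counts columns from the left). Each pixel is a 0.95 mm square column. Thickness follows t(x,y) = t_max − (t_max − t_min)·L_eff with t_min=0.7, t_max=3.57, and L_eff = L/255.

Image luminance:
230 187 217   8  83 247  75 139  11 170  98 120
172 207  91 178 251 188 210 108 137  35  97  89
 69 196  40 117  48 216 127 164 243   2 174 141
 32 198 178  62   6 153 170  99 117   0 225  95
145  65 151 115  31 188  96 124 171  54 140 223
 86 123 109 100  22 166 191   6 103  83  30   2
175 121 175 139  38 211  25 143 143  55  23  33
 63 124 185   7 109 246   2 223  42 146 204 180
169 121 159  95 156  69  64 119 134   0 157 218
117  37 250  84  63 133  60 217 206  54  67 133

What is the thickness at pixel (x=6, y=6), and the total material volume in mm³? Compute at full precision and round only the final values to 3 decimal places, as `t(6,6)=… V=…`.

span = t_max - t_min = 3.57 - 0.7 = 2.870
L(6,6) = 25, L_eff = 25/255 = 0.098039
t(6,6) = 3.57 - 2.870·0.098039 = 3.289
Σt over all 10·12 pixels = 3390247/12750 ≈ 265.9017255
V = pitch²·Σt = 0.95²·3390247/12750 = 239.976

t(6,6)=3.289 V=239.976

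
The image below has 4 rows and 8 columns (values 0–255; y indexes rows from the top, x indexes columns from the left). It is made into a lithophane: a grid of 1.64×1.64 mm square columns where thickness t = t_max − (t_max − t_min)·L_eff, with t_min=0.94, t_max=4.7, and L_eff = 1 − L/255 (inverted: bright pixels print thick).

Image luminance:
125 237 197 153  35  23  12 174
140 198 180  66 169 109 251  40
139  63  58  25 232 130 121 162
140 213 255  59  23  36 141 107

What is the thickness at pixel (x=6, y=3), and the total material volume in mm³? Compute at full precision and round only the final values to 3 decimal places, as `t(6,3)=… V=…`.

t(6,3)=3.019 V=240.052

span = t_max - t_min = 4.7 - 0.94 = 3.760
L(6,3) = 141, L_eff = 1 - 141/255 = 0.447059 (inverted)
t(6,3) = 4.7 - 3.760·0.447059 = 3.019
Σt over all 4·8 pixels = 568982/6375 ≈ 89.2520784
V = pitch²·Σt = 1.64²·568982/6375 = 240.052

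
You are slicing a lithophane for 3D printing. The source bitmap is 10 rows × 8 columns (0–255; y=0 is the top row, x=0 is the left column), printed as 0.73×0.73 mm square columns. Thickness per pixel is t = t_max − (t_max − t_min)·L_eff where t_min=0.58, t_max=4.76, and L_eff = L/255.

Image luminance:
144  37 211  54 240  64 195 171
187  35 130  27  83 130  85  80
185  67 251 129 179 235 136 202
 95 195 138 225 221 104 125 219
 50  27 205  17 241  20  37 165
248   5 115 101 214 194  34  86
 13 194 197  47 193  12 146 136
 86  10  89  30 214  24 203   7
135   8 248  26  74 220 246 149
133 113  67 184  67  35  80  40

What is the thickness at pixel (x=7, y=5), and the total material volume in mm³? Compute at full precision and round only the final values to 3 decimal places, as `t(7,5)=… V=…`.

span = t_max - t_min = 4.76 - 0.58 = 4.180
L(7,5) = 86, L_eff = 86/255 = 0.337255
t(7,5) = 4.76 - 4.180·0.337255 = 3.350
Σt over all 10·8 pixels = 1407262/6375 ≈ 220.7469804
V = pitch²·Σt = 0.73²·1407262/6375 = 117.636

t(7,5)=3.350 V=117.636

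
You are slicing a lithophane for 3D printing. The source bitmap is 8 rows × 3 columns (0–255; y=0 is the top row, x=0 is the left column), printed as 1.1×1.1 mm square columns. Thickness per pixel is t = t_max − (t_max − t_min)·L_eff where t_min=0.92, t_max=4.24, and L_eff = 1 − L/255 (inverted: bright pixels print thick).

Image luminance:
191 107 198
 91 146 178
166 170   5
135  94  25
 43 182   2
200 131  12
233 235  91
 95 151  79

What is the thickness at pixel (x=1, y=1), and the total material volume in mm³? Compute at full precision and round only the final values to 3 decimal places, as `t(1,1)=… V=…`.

t(1,1)=2.821 V=73.348

span = t_max - t_min = 4.24 - 0.92 = 3.320
L(1,1) = 146, L_eff = 1 - 146/255 = 0.427451 (inverted)
t(1,1) = 4.24 - 3.320·0.427451 = 2.821
Σt over all 8·3 pixels = 77288/1275 ≈ 60.6180392
V = pitch²·Σt = 1.1²·77288/1275 = 73.348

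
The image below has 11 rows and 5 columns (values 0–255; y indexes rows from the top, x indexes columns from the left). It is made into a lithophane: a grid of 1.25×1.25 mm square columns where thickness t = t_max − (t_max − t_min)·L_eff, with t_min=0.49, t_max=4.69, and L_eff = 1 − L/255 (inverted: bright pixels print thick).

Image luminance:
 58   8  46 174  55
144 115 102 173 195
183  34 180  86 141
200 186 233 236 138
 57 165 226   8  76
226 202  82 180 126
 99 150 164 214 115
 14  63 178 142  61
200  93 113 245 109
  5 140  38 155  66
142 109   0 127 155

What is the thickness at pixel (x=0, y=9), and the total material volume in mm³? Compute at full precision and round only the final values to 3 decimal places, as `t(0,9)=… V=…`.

t(0,9)=0.572 V=220.506

span = t_max - t_min = 4.69 - 0.49 = 4.200
L(0,9) = 5, L_eff = 1 - 5/255 = 0.980392 (inverted)
t(0,9) = 4.69 - 4.200·0.980392 = 0.572
Σt over all 11·5 pixels = 239911/1700 ≈ 141.1241176
V = pitch²·Σt = 1.25²·239911/1700 = 220.506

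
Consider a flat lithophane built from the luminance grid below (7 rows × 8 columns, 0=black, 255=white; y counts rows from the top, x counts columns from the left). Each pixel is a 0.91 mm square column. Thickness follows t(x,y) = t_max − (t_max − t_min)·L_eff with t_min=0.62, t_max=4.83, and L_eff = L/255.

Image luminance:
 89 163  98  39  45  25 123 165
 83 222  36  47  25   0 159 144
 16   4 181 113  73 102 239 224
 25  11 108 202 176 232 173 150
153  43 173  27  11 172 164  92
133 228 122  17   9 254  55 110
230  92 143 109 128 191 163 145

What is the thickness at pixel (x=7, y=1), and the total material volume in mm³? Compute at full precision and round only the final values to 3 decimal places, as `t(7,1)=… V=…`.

t(7,1)=2.453 V=135.720

span = t_max - t_min = 4.83 - 0.62 = 4.210
L(7,1) = 144, L_eff = 144/255 = 0.564706
t(7,1) = 4.83 - 4.210·0.564706 = 2.453
Σt over all 7·8 pixels = 348272/2125 ≈ 163.8927059
V = pitch²·Σt = 0.91²·348272/2125 = 135.720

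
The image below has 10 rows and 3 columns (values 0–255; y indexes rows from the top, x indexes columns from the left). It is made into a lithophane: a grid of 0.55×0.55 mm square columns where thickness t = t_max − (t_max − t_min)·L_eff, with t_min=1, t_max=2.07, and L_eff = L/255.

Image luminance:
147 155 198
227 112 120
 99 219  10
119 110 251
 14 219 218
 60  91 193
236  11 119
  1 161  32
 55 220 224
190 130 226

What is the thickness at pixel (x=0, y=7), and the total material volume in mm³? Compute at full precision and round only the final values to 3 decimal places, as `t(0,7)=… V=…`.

span = t_max - t_min = 2.07 - 1 = 1.070
L(0,7) = 1, L_eff = 1/255 = 0.003922
t(0,7) = 2.07 - 1.070·0.003922 = 2.066
Σt over all 10·3 pixels = 379227/8500 ≈ 44.6149412
V = pitch²·Σt = 0.55²·379227/8500 = 13.496

t(0,7)=2.066 V=13.496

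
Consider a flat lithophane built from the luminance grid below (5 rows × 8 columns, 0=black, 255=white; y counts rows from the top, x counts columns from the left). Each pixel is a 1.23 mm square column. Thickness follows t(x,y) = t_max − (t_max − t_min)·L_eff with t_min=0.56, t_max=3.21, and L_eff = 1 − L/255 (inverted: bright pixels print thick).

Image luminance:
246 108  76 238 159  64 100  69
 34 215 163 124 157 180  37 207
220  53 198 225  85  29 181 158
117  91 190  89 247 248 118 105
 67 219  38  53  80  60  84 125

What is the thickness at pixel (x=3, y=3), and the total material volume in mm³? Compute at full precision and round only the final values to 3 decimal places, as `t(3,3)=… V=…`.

t(3,3)=1.485 V=116.541

span = t_max - t_min = 3.21 - 0.56 = 2.650
L(3,3) = 89, L_eff = 1 - 89/255 = 0.650980 (inverted)
t(3,3) = 3.21 - 2.650·0.650980 = 1.485
Σt over all 5·8 pixels = 392861/5100 ≈ 77.0315686
V = pitch²·Σt = 1.23²·392861/5100 = 116.541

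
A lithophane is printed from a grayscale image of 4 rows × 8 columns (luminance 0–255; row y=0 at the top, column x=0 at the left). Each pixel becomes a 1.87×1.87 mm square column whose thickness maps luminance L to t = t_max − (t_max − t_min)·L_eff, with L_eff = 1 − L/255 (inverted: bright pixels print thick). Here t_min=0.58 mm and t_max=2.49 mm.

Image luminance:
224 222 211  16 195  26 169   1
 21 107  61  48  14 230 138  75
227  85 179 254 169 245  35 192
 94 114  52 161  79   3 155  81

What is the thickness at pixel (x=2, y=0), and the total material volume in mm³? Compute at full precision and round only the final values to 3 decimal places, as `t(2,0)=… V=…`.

span = t_max - t_min = 2.49 - 0.58 = 1.910
L(2,0) = 211, L_eff = 1 - 211/255 = 0.172549 (inverted)
t(2,0) = 2.49 - 1.910·0.172549 = 2.160
Σt over all 4·8 pixels = 1214933/25500 ≈ 47.6444314
V = pitch²·Σt = 1.87²·1214933/25500 = 166.608

t(2,0)=2.160 V=166.608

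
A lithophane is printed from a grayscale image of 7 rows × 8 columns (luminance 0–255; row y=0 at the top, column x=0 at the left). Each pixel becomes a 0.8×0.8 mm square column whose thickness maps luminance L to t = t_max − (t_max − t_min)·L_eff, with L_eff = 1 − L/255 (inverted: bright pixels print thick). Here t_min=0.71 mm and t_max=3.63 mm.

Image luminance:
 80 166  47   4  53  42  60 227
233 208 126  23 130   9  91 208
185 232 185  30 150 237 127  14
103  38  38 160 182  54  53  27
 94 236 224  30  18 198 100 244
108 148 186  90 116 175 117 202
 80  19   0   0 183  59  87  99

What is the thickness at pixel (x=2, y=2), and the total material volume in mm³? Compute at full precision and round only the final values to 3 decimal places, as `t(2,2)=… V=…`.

t(2,2)=2.828 V=71.873

span = t_max - t_min = 3.63 - 0.71 = 2.920
L(2,2) = 185, L_eff = 1 - 185/255 = 0.274510 (inverted)
t(2,2) = 3.63 - 2.920·0.274510 = 2.828
Σt over all 7·8 pixels = 28637/255 ≈ 112.3019608
V = pitch²·Σt = 0.8²·28637/255 = 71.873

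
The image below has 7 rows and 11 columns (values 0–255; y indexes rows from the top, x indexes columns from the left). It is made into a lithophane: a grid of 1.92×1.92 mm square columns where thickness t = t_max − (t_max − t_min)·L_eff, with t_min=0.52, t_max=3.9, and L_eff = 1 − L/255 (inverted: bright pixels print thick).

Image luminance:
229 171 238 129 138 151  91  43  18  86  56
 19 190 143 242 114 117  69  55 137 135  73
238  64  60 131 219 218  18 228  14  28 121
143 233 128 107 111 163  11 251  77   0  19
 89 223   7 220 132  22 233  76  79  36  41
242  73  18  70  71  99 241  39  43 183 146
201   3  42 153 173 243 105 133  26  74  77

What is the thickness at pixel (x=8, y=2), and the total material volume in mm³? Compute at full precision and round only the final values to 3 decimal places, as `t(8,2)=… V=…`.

span = t_max - t_min = 3.9 - 0.52 = 3.380
L(8,2) = 14, L_eff = 1 - 14/255 = 0.945098 (inverted)
t(8,2) = 3.9 - 3.380·0.945098 = 0.706
Σt over all 7·11 pixels = 2004301/12750 ≈ 157.2000784
V = pitch²·Σt = 1.92²·2004301/12750 = 579.502

t(8,2)=0.706 V=579.502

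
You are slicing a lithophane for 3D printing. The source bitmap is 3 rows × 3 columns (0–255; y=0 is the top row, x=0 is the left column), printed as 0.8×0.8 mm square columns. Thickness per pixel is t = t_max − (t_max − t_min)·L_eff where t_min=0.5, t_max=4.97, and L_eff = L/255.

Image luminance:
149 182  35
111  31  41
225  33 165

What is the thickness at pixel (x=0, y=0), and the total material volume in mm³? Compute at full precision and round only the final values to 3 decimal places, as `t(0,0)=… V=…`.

span = t_max - t_min = 4.97 - 0.5 = 4.470
L(0,0) = 149, L_eff = 149/255 = 0.584314
t(0,0) = 4.97 - 4.470·0.584314 = 2.358
Σt over all 3·3 pixels = 235377/8500 ≈ 27.6914118
V = pitch²·Σt = 0.8²·235377/8500 = 17.723

t(0,0)=2.358 V=17.723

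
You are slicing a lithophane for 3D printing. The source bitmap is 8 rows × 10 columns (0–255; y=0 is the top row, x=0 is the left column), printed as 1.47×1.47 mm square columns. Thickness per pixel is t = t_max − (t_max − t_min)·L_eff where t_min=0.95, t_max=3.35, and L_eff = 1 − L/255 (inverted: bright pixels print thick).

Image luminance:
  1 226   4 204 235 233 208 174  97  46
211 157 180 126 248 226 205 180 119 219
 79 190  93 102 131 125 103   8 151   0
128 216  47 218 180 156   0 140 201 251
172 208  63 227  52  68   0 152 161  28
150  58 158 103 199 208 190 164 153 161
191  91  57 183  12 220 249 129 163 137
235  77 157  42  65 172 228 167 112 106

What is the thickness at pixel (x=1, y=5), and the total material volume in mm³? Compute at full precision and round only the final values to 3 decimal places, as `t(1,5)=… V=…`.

t(1,5)=1.496 V=393.762

span = t_max - t_min = 3.35 - 0.95 = 2.400
L(1,5) = 58, L_eff = 1 - 58/255 = 0.772549 (inverted)
t(1,5) = 3.35 - 2.400·0.772549 = 1.496
Σt over all 8·10 pixels = 77444/425 ≈ 182.2211765
V = pitch²·Σt = 1.47²·77444/425 = 393.762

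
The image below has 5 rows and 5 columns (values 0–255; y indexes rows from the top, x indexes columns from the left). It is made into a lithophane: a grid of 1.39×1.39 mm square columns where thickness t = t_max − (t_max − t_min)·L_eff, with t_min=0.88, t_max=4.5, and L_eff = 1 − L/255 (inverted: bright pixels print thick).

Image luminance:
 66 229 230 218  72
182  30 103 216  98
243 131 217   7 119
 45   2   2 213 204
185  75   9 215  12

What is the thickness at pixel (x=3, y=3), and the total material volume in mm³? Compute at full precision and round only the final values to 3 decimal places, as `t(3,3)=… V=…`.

t(3,3)=3.904 V=128.165

span = t_max - t_min = 4.5 - 0.88 = 3.620
L(3,3) = 213, L_eff = 1 - 213/255 = 0.164706 (inverted)
t(3,3) = 4.5 - 3.620·0.164706 = 3.904
Σt over all 5·5 pixels = 281921/4250 ≈ 66.3343529
V = pitch²·Σt = 1.39²·281921/4250 = 128.165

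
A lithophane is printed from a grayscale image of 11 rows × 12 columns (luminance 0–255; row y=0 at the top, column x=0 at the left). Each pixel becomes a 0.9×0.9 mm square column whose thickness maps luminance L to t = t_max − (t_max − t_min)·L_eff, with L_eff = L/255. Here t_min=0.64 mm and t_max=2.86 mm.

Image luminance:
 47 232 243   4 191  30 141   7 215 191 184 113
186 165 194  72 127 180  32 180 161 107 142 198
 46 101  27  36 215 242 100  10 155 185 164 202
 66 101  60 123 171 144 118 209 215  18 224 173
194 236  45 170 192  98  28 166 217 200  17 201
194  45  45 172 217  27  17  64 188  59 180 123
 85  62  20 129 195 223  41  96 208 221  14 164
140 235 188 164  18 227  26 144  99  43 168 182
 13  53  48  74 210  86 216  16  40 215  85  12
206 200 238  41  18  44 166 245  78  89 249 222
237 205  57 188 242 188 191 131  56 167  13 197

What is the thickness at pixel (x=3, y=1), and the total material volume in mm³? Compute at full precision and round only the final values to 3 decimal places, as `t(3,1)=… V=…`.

span = t_max - t_min = 2.86 - 0.64 = 2.220
L(3,1) = 72, L_eff = 72/255 = 0.282353
t(3,1) = 2.86 - 2.220·0.282353 = 2.233
Σt over all 11·12 pixels = 96177/425 ≈ 226.2988235
V = pitch²·Σt = 0.9²·96177/425 = 183.302

t(3,1)=2.233 V=183.302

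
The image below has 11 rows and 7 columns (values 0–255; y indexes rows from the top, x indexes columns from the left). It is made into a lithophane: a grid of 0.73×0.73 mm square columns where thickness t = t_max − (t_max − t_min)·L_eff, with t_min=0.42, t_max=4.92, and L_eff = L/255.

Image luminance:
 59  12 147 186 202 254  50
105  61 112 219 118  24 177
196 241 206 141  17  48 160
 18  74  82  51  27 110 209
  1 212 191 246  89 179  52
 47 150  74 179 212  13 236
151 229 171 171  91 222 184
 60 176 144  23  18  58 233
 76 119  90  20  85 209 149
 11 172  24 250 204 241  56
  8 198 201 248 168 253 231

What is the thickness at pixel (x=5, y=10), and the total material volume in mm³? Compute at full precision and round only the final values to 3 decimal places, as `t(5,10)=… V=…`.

t(5,10)=0.455 V=106.611

span = t_max - t_min = 4.92 - 0.42 = 4.500
L(5,10) = 253, L_eff = 253/255 = 0.992157
t(5,10) = 4.92 - 4.500·0.992157 = 0.455
Σt over all 11·7 pixels = 170049/850 ≈ 200.0576471
V = pitch²·Σt = 0.73²·170049/850 = 106.611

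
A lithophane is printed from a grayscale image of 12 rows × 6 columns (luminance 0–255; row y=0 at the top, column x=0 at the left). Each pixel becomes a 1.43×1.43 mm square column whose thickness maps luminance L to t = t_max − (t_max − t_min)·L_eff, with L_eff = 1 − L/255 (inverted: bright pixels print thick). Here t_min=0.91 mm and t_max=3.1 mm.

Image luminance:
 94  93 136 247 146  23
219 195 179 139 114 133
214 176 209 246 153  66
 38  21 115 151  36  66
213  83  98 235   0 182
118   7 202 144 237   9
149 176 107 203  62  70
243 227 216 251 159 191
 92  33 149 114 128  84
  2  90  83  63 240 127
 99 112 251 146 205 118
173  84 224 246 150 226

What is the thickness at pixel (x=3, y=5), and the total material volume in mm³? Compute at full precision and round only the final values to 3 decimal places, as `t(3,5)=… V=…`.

t(3,5)=2.147 V=310.130

span = t_max - t_min = 3.1 - 0.91 = 2.190
L(3,5) = 144, L_eff = 1 - 144/255 = 0.435294 (inverted)
t(3,5) = 3.1 - 2.190·0.435294 = 2.147
Σt over all 12·6 pixels = 151.66
V = pitch²·Σt = 1.43²·151.66 = 310.130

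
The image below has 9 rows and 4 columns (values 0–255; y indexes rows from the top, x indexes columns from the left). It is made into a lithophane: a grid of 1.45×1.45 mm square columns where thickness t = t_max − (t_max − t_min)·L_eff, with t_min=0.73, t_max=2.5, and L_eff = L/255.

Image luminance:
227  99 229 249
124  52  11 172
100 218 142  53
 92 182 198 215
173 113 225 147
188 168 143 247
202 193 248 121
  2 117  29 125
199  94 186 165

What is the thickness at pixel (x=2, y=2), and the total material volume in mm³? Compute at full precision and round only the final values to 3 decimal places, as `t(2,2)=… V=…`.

t(2,2)=1.514 V=109.718

span = t_max - t_min = 2.5 - 0.73 = 1.770
L(2,2) = 142, L_eff = 142/255 = 0.556863
t(2,2) = 2.5 - 1.770·0.556863 = 1.514
Σt over all 9·4 pixels = 110892/2125 ≈ 52.1844706
V = pitch²·Σt = 1.45²·110892/2125 = 109.718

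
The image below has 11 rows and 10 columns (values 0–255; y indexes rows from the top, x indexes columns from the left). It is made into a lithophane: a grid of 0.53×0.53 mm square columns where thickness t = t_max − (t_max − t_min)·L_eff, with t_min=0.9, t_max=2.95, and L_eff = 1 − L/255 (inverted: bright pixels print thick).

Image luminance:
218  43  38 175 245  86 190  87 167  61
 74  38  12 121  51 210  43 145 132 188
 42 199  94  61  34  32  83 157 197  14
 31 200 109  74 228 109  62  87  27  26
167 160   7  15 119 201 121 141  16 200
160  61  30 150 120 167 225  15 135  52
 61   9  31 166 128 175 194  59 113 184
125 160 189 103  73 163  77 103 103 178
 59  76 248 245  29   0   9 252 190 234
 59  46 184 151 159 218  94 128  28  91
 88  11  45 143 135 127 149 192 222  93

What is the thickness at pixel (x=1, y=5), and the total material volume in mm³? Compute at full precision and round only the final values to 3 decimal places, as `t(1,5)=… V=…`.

t(1,5)=1.390 V=56.152

span = t_max - t_min = 2.95 - 0.9 = 2.050
L(1,5) = 61, L_eff = 1 - 61/255 = 0.760784 (inverted)
t(1,5) = 2.95 - 2.050·0.760784 = 1.390
Σt over all 11·10 pixels = 1019491/5100 ≈ 199.9001961
V = pitch²·Σt = 0.53²·1019491/5100 = 56.152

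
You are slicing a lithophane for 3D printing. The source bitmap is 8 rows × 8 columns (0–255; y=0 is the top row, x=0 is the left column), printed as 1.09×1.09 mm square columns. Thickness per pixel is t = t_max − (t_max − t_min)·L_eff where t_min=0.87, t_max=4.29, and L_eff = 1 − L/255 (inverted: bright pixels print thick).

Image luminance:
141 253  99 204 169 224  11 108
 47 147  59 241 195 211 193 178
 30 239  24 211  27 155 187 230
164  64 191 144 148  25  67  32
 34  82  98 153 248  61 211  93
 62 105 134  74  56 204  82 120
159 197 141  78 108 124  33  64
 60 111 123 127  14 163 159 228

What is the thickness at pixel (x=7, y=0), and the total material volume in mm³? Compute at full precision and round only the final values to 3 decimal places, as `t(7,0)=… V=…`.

span = t_max - t_min = 4.29 - 0.87 = 3.420
L(7,0) = 108, L_eff = 1 - 108/255 = 0.576471 (inverted)
t(7,0) = 4.29 - 3.420·0.576471 = 2.318
Σt over all 8·8 pixels = 349854/2125 ≈ 164.6371765
V = pitch²·Σt = 1.09²·349854/2125 = 195.605

t(7,0)=2.318 V=195.605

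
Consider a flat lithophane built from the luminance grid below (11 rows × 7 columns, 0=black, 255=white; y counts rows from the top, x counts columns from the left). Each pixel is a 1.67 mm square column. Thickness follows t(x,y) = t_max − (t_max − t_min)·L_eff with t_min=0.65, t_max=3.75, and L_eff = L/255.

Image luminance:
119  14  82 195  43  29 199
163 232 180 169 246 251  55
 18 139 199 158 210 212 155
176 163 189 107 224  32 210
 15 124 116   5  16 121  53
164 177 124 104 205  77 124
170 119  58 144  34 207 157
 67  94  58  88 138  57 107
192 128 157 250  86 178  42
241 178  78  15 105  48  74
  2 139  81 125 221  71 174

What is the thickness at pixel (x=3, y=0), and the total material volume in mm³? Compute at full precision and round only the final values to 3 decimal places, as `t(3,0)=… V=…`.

t(3,0)=1.379 V=477.203

span = t_max - t_min = 3.75 - 0.65 = 3.100
L(3,0) = 195, L_eff = 195/255 = 0.764706
t(3,0) = 3.75 - 3.100·0.764706 = 1.379
Σt over all 11·7 pixels = 872651/5100 ≈ 171.1080392
V = pitch²·Σt = 1.67²·872651/5100 = 477.203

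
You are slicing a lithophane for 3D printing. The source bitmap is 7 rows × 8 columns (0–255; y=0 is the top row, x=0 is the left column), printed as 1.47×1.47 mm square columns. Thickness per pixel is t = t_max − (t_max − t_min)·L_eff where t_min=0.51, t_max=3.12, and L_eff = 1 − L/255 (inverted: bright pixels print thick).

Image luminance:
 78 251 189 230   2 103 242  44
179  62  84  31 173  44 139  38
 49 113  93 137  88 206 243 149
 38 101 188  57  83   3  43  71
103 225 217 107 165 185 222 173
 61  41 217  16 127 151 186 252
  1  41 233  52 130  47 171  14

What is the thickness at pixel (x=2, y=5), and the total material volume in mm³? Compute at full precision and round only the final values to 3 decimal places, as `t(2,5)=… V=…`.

span = t_max - t_min = 3.12 - 0.51 = 2.610
L(2,5) = 217, L_eff = 1 - 217/255 = 0.149020 (inverted)
t(2,5) = 3.12 - 2.610·0.149020 = 2.731
Σt over all 7·8 pixels = 206154/2125 ≈ 97.0136471
V = pitch²·Σt = 1.47²·206154/2125 = 209.637

t(2,5)=2.731 V=209.637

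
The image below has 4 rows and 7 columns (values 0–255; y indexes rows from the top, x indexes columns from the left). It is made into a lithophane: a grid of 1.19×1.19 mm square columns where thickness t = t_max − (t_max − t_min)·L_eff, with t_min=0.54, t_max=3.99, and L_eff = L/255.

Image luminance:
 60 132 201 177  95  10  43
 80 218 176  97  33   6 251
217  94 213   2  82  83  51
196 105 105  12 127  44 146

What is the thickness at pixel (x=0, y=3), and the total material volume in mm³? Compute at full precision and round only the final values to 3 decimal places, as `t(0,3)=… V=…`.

t(0,3)=1.338 V=99.657

span = t_max - t_min = 3.99 - 0.54 = 3.450
L(0,3) = 196, L_eff = 196/255 = 0.768627
t(0,3) = 3.99 - 3.450·0.768627 = 1.338
Σt over all 4·7 pixels = 29909/425 ≈ 70.3741176
V = pitch²·Σt = 1.19²·29909/425 = 99.657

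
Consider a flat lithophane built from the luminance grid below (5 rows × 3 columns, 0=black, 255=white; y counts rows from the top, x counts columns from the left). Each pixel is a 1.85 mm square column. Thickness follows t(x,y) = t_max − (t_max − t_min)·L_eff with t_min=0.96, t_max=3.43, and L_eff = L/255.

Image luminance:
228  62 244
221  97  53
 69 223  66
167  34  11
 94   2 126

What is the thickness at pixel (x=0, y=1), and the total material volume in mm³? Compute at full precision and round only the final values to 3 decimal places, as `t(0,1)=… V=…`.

t(0,1)=1.289 V=119.830

span = t_max - t_min = 3.43 - 0.96 = 2.470
L(0,1) = 221, L_eff = 221/255 = 0.866667
t(0,1) = 3.43 - 2.470·0.866667 = 1.289
Σt over all 5·3 pixels = 223204/6375 ≈ 35.0123922
V = pitch²·Σt = 1.85²·223204/6375 = 119.830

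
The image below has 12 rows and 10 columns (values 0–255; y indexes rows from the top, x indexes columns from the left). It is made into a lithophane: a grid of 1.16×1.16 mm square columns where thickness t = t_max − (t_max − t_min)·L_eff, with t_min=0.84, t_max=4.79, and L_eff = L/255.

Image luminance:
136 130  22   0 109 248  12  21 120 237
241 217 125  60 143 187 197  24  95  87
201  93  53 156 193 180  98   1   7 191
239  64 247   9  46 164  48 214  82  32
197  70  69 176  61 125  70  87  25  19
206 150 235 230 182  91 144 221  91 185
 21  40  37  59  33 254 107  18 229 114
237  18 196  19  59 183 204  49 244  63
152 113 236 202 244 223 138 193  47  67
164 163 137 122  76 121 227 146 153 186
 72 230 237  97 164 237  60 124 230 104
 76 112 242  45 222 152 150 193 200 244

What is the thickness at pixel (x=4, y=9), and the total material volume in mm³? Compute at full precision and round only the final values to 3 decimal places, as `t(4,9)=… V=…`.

span = t_max - t_min = 4.79 - 0.84 = 3.950
L(4,9) = 76, L_eff = 76/255 = 0.298039
t(4,9) = 4.79 - 3.950·0.298039 = 3.613
Σt over all 12·10 pixels = 419872/1275 ≈ 329.3113725
V = pitch²·Σt = 1.16²·419872/1275 = 443.121

t(4,9)=3.613 V=443.121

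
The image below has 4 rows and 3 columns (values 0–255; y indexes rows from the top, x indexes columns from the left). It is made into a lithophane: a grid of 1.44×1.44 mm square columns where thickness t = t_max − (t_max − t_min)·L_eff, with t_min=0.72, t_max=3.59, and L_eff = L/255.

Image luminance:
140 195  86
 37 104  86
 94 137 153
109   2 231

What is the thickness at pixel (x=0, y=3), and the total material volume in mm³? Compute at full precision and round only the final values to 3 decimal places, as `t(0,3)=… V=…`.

t(0,3)=2.363 V=57.264

span = t_max - t_min = 3.59 - 0.72 = 2.870
L(0,3) = 109, L_eff = 109/255 = 0.427451
t(0,3) = 3.59 - 2.870·0.427451 = 2.363
Σt over all 4·3 pixels = 117367/4250 ≈ 27.6157647
V = pitch²·Σt = 1.44²·117367/4250 = 57.264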